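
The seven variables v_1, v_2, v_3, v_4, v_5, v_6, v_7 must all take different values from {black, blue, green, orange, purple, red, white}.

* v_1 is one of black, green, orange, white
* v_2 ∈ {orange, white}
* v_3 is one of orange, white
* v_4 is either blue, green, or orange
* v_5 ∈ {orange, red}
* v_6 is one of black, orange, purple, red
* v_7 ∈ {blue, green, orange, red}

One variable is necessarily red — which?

v_5

The 7 variables draw from only 7 values {black, blue, green, orange, purple, red, white}, so each is used; only v_6 can be purple, hence v_6 = purple.
Among the 6 still-open variables, black fits only v_1 (and all 6 values in {black, blue, green, orange, red, white} must be used), so v_1 = black.
v_2 and v_3 share exactly the 2 values {orange, white}; by pigeonhole those values go to them, so strike orange, white from v_4, v_5, v_7.
So red goes to v_5.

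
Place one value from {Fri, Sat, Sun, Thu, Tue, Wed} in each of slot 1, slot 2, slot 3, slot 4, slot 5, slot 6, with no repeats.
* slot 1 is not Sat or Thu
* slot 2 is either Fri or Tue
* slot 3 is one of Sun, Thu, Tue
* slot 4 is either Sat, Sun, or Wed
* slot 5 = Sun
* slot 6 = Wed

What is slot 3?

Thu

slot 5 must be Sun (only option left). Remove Sun from slot 1, slot 3, slot 4.
slot 6's domain is down to {Wed}, so slot 6 = Wed. Strike Wed from slot 1, slot 4.
slot 4 has just one choice, so slot 4 = Sat.
The 3 still-open variables draw from only 3 values {Fri, Thu, Tue}, so each is used; only slot 3 can be Thu, hence slot 3 = Thu.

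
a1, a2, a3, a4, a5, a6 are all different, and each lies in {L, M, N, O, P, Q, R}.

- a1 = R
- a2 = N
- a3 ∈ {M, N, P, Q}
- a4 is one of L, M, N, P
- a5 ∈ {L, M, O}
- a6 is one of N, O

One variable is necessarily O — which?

a1 has just one choice, so a1 = R.
That leaves a2 = N. Strike N from a3, a4, a6.
So O goes to a6.

a6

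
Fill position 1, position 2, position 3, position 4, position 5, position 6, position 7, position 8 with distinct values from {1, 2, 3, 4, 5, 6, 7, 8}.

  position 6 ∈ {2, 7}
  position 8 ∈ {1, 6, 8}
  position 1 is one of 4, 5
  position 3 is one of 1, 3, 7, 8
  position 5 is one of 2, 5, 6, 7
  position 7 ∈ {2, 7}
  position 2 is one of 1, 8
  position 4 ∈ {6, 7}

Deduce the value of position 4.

6

The 8 variables draw from only 8 values {1, 2, 3, 4, 5, 6, 7, 8}, so each is used; only position 3 can be 3, hence position 3 = 3.
Among the 7 still-open variables, 4 fits only position 1 (and all 7 values in {1, 2, 4, 5, 6, 7, 8} must be used), so position 1 = 4.
Among the 6 still-open variables, 5 fits only position 5 (and all 6 values in {1, 2, 5, 6, 7, 8} must be used), so position 5 = 5.
position 6 and position 7 between them cover only {2, 7} — a naked pair. Remove those values from position 4.
So position 4 = 6.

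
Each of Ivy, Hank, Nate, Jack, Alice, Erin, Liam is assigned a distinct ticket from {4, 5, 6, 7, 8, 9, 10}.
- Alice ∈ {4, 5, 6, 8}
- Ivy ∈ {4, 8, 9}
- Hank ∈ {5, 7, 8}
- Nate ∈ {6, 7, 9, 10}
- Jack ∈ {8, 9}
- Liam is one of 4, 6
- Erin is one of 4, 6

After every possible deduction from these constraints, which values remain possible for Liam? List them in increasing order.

The 7 variables together cover exactly {4, 5, 6, 7, 8, 9, 10} — 7 values for 7 variables — and 10 appears only in Nate's list, so Nate = 10.
The 6 still-open variables draw from only 6 values {4, 5, 6, 7, 8, 9}, so each is used; only Hank can be 7, hence Hank = 7.
The 5 still-open variables together cover exactly {4, 5, 6, 8, 9} — 5 values for 5 variables — and 5 appears only in Alice's list, so Alice = 5.
Erin and Liam share exactly the 2 values {4, 6}; by pigeonhole those values go to them, so strike 4, 6 from Ivy.
No further eliminations apply; Liam can still be any of 4, 6.

4, 6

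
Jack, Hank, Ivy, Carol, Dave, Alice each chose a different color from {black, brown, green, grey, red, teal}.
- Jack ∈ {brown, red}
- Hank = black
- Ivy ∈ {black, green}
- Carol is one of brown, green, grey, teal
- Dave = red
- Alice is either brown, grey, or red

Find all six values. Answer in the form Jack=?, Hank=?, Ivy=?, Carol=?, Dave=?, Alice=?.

Jack=brown, Hank=black, Ivy=green, Carol=teal, Dave=red, Alice=grey

Hank's domain is down to {black}, so Hank = black. Strike black from Ivy.
Ivy must be green (only option left). Strike green from Carol.
Dave's domain is down to {red}, so Dave = red. Eliminate red elsewhere: Jack, Alice.
Jack's domain is down to {brown}, so Jack = brown. So Carol, Alice can't be brown.
That leaves Alice = grey. So Carol can't be grey.
That leaves Carol = teal.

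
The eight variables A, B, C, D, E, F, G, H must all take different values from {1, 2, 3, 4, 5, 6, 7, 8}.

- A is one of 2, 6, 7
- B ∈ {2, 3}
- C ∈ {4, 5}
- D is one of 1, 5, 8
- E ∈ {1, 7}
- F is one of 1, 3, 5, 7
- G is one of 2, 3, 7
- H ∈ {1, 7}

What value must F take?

The 8 variables draw from only 8 values {1, 2, 3, 4, 5, 6, 7, 8}, so each is used; only C can be 4, hence C = 4.
Among the 7 still-open variables, 6 fits only A (and all 7 values in {1, 2, 3, 5, 6, 7, 8} must be used), so A = 6.
The 6 still-open variables together cover exactly {1, 2, 3, 5, 7, 8} — 6 values for 6 variables — and 8 appears only in D's list, so D = 8.
The 5 still-open variables together cover exactly {1, 2, 3, 5, 7} — 5 values for 5 variables — and 5 appears only in F's list, so F = 5.

5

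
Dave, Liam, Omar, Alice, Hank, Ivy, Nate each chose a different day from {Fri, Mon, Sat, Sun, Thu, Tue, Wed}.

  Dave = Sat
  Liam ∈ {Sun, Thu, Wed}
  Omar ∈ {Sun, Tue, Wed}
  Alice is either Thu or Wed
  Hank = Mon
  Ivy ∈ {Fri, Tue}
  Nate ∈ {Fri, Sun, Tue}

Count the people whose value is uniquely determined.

Dave's domain is down to {Sat}, so Dave = Sat.
Hank has just one choice, so Hank = Mon.
Determined: Dave=Sat, Hank=Mon. The other people each still have more than one consistent value. That makes 2.

2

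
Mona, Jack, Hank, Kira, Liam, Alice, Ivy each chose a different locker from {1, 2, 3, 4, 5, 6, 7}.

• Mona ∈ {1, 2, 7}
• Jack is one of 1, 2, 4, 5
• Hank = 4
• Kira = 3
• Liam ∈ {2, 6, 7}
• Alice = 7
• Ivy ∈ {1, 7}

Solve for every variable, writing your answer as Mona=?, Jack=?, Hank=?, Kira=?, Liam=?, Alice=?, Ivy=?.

Mona=2, Jack=5, Hank=4, Kira=3, Liam=6, Alice=7, Ivy=1

Hank's domain is down to {4}, so Hank = 4. Remove 4 from Jack.
That leaves Kira = 3.
Alice must be 7 (only option left). Eliminate 7 elsewhere: Mona, Liam, Ivy.
Ivy has just one choice, so Ivy = 1. So Mona, Jack can't be 1.
That leaves Mona = 2. Strike 2 from Jack, Liam.
Jack must be 5 (only option left).
Liam must be 6 (only option left).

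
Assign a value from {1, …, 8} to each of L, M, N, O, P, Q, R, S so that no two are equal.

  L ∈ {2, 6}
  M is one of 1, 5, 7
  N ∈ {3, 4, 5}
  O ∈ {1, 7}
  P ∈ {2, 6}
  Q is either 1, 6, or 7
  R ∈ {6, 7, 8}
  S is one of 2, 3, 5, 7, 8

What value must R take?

Among the 8 variables, 4 fits only N (and all 8 values in {1, 2, 3, 4, 5, 6, 7, 8} must be used), so N = 4.
Among the 7 still-open variables, 3 fits only S (and all 7 values in {1, 2, 3, 5, 6, 7, 8} must be used), so S = 3.
Among the 6 still-open variables, 5 fits only M (and all 6 values in {1, 2, 5, 6, 7, 8} must be used), so M = 5.
The 5 still-open variables draw from only 5 values {1, 2, 6, 7, 8}, so each is used; only R can be 8, hence R = 8.

8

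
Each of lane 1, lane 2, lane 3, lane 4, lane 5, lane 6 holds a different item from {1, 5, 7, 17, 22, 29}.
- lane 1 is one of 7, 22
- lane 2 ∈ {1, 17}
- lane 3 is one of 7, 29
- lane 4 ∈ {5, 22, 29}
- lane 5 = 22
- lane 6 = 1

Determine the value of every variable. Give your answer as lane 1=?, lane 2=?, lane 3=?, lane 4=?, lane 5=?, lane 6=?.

lane 1=7, lane 2=17, lane 3=29, lane 4=5, lane 5=22, lane 6=1

lane 5 has just one choice, so lane 5 = 22. Eliminate 22 elsewhere: lane 1, lane 4.
That leaves lane 6 = 1. Eliminate 1 elsewhere: lane 2.
lane 1 must be 7 (only option left). So lane 3 can't be 7.
lane 2 must be 17 (only option left).
lane 3 must be 29 (only option left). Eliminate 29 elsewhere: lane 4.
lane 4 has just one choice, so lane 4 = 5.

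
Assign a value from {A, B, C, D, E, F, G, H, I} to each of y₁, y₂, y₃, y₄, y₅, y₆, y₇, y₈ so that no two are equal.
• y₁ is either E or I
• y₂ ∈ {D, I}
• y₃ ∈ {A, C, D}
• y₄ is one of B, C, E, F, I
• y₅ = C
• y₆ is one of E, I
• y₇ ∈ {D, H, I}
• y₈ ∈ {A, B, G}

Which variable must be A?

y₅ must be C (only option left). So y₃, y₄ can't be C.
y₁ and y₆ share exactly the 2 values {E, I}; by pigeonhole those values go to them, so strike E, I from y₂, y₄, y₇.
That leaves y₂ = D. So y₃, y₇ can't be D.
So A goes to y₃.

y₃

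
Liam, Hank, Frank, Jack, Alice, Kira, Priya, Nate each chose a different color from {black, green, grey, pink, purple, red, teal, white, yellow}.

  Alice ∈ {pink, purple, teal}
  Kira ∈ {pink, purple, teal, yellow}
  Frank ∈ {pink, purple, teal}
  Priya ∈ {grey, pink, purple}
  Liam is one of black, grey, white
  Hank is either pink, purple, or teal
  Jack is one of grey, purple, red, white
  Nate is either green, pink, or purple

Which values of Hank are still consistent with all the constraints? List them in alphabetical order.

Hank, Frank, Alice between them cover only {pink, purple, teal} — a naked triple. Remove those values from Jack, Kira, Priya, Nate.
Kira must be yellow (only option left).
That leaves Priya = grey. So Liam, Jack can't be grey.
That leaves Nate = green.
No further eliminations apply; Hank can still be any of pink, purple, teal.

pink, purple, teal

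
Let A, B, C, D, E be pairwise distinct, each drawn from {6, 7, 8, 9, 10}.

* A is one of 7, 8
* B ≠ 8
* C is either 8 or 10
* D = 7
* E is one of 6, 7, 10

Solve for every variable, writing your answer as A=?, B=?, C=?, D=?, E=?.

A=8, B=9, C=10, D=7, E=6

D has just one choice, so D = 7. So A, B, E can't be 7.
A has just one choice, so A = 8. So C can't be 8.
C's domain is down to {10}, so C = 10. So B, E can't be 10.
E's domain is down to {6}, so E = 6. Eliminate 6 elsewhere: B.
B has just one choice, so B = 9.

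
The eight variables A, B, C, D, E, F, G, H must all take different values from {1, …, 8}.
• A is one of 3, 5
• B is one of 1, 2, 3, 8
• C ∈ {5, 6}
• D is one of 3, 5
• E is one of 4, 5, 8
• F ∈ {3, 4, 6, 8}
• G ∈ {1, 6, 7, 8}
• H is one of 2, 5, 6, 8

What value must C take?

6

Among the 8 variables, 7 fits only G (and all 8 values in {1, 2, 3, 4, 5, 6, 7, 8} must be used), so G = 7.
The 7 still-open variables together cover exactly {1, 2, 3, 4, 5, 6, 8} — 7 values for 7 variables — and 1 appears only in B's list, so B = 1.
The 6 still-open variables together cover exactly {2, 3, 4, 5, 6, 8} — 6 values for 6 variables — and 2 appears only in H's list, so H = 2.
A and D share exactly the 2 values {3, 5}; by pigeonhole those values go to them, so strike 3, 5 from C, E, F.
So C = 6.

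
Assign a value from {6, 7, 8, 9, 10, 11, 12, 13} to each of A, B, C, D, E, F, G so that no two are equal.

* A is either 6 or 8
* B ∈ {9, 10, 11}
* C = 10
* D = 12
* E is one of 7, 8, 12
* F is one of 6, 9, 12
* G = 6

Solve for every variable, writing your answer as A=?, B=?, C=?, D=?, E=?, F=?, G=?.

A=8, B=11, C=10, D=12, E=7, F=9, G=6

C has just one choice, so C = 10. So B can't be 10.
D's domain is down to {12}, so D = 12. So E, F can't be 12.
G has just one choice, so G = 6. Remove 6 from A, F.
A's domain is down to {8}, so A = 8. So E can't be 8.
E must be 7 (only option left).
F's domain is down to {9}, so F = 9. Eliminate 9 elsewhere: B.
B's domain is down to {11}, so B = 11.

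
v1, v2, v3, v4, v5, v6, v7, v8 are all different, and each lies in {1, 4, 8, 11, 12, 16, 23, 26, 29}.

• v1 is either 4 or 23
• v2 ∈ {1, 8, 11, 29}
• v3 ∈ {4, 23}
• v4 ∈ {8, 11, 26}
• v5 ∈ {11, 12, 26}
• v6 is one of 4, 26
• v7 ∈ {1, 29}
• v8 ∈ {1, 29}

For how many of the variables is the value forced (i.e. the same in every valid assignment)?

2

The 8 variables together cover exactly {1, 4, 8, 11, 12, 23, 26, 29} — 8 values for 8 variables — and 12 appears only in v5's list, so v5 = 12.
v1 and v3 between them cover only {4, 23} — a naked pair. Remove those values from v6.
v6 must be 26 (only option left). Strike 26 from v4.
The 2 variables v7 and v8 are confined to {1, 29}, which locks those values in; drop them from v2.
Determined: v5=12, v6=26. The other variables each still have more than one consistent value. That makes 2.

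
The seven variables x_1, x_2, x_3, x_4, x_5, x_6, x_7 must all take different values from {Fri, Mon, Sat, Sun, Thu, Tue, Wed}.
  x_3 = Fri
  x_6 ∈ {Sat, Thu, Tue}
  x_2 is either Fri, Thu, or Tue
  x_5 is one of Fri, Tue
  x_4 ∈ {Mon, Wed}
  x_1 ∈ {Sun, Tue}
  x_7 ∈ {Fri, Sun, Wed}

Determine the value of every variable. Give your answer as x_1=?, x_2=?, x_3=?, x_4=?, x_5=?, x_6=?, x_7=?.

x_1=Sun, x_2=Thu, x_3=Fri, x_4=Mon, x_5=Tue, x_6=Sat, x_7=Wed

x_3's domain is down to {Fri}, so x_3 = Fri. Strike Fri from x_2, x_5, x_7.
x_5's domain is down to {Tue}, so x_5 = Tue. So x_1, x_2, x_6 can't be Tue.
x_1 has just one choice, so x_1 = Sun. So x_7 can't be Sun.
That leaves x_2 = Thu. So x_6 can't be Thu.
x_6 has just one choice, so x_6 = Sat.
x_7 has just one choice, so x_7 = Wed. So x_4 can't be Wed.
x_4 has just one choice, so x_4 = Mon.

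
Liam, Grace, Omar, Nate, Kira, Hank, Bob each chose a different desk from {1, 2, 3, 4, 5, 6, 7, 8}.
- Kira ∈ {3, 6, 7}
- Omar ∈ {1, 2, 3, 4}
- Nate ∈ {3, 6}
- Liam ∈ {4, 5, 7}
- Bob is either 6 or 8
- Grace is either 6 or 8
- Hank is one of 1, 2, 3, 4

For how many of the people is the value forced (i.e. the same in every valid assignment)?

Grace and Bob between them cover only {6, 8} — a naked pair. Remove those values from Nate, Kira.
Nate must be 3 (only option left). Remove 3 from Omar, Kira, Hank.
Kira must be 7 (only option left). Eliminate 7 elsewhere: Liam.
Determined: Nate=3, Kira=7. The other people each still have more than one consistent value. That makes 2.

2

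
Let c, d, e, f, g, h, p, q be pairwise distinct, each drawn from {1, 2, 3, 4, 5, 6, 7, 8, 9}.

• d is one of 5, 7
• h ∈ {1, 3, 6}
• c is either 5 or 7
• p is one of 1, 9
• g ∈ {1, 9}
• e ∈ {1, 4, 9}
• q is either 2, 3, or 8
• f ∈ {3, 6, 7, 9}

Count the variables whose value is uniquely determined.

1

c and d between them cover only {5, 7} — a naked pair. Remove those values from f.
g and p between them cover only {1, 9} — a naked pair. Remove those values from e, f, h.
e must be 4 (only option left).
The 2 variables f and h are confined to {3, 6}, which locks those values in; drop them from q.
Determined: e=4. The other variables each still have more than one consistent value. That makes 1.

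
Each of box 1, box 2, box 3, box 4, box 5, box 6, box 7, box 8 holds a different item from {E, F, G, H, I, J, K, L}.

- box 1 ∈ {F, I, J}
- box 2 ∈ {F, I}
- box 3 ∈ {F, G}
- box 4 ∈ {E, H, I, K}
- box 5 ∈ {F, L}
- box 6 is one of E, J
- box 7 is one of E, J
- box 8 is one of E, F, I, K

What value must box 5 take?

L

Among the 8 variables, G fits only box 3 (and all 8 values in {E, F, G, H, I, J, K, L} must be used), so box 3 = G.
The 7 still-open variables draw from only 7 values {E, F, H, I, J, K, L}, so each is used; only box 4 can be H, hence box 4 = H.
Among the 6 still-open variables, K fits only box 8 (and all 6 values in {E, F, I, J, K, L} must be used), so box 8 = K.
The 5 still-open variables draw from only 5 values {E, F, I, J, L}, so each is used; only box 5 can be L, hence box 5 = L.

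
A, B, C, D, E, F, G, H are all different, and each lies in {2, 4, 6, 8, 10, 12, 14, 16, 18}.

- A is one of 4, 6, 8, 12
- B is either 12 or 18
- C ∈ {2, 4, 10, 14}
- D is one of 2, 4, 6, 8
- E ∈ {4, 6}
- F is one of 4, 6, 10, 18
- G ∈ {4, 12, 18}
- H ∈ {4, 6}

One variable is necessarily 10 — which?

The 8 variables together cover exactly {2, 4, 6, 8, 10, 12, 14, 18} — 8 values for 8 variables — and 14 appears only in C's list, so C = 14.
The 7 still-open variables draw from only 7 values {2, 4, 6, 8, 10, 12, 18}, so each is used; only D can be 2, hence D = 2.
The 6 still-open variables draw from only 6 values {4, 6, 8, 10, 12, 18}, so each is used; only A can be 8, hence A = 8.
The 5 still-open variables together cover exactly {4, 6, 10, 12, 18} — 5 values for 5 variables — and 10 appears only in F's list, so F = 10.

F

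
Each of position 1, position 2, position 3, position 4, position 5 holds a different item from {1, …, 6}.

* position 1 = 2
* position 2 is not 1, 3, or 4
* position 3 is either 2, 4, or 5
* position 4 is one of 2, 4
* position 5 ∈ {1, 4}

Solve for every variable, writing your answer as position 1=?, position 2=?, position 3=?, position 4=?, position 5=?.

position 1=2, position 2=6, position 3=5, position 4=4, position 5=1

position 1 has just one choice, so position 1 = 2. Eliminate 2 elsewhere: position 2, position 3, position 4.
That leaves position 4 = 4. Eliminate 4 elsewhere: position 3, position 5.
position 5 must be 1 (only option left).
position 3 must be 5 (only option left). Eliminate 5 elsewhere: position 2.
position 2's domain is down to {6}, so position 2 = 6.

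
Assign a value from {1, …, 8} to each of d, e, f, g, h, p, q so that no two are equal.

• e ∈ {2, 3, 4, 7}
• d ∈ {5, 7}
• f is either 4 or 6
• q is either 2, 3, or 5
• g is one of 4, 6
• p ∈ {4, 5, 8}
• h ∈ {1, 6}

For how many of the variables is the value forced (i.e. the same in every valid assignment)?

1

The 2 variables f and g are confined to {4, 6}, which locks those values in; drop them from e, h, p.
h has just one choice, so h = 1.
Determined: h=1. The other variables each still have more than one consistent value. That makes 1.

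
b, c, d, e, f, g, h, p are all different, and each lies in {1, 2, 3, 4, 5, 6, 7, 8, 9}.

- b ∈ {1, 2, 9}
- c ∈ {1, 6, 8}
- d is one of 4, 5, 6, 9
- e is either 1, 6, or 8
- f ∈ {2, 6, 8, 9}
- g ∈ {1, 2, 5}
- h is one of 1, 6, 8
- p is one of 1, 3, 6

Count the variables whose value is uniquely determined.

3

The 8 variables together cover exactly {1, 2, 3, 4, 5, 6, 8, 9} — 8 values for 8 variables — and 3 appears only in p's list, so p = 3.
The 7 still-open variables draw from only 7 values {1, 2, 4, 5, 6, 8, 9}, so each is used; only d can be 4, hence d = 4.
The 6 still-open variables together cover exactly {1, 2, 5, 6, 8, 9} — 6 values for 6 variables — and 5 appears only in g's list, so g = 5.
The 3 variables c, e, h are confined to {1, 6, 8}, which locks those values in; drop them from b, f.
Determined: d=4, g=5, p=3. The other variables each still have more than one consistent value. That makes 3.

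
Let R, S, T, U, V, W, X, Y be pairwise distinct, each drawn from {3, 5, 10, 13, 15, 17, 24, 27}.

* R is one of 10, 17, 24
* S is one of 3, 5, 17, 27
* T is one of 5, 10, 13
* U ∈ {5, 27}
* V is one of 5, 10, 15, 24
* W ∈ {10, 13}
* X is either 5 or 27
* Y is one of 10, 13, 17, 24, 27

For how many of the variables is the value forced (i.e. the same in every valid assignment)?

2

The 8 variables together cover exactly {3, 5, 10, 13, 15, 17, 24, 27} — 8 values for 8 variables — and 3 appears only in S's list, so S = 3.
Among the 7 still-open variables, 15 fits only V (and all 7 values in {5, 10, 13, 15, 17, 24, 27} must be used), so V = 15.
U and X between them cover only {5, 27} — a naked pair. Remove those values from T, Y.
T and W share exactly the 2 values {10, 13}; by pigeonhole those values go to them, so strike 10, 13 from R, Y.
Determined: S=3, V=15. The other variables each still have more than one consistent value. That makes 2.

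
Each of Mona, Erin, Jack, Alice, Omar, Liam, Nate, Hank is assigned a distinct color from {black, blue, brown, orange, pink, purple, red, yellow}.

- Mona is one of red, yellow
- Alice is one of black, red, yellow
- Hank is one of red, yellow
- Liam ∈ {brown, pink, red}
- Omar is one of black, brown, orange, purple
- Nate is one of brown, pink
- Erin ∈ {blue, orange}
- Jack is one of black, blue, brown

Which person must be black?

Alice

The 8 variables together cover exactly {black, blue, brown, orange, pink, purple, red, yellow} — 8 values for 8 variables — and purple appears only in Omar's list, so Omar = purple.
The 7 still-open variables draw from only 7 values {black, blue, brown, orange, pink, red, yellow}, so each is used; only Erin can be orange, hence Erin = orange.
The 6 still-open variables draw from only 6 values {black, blue, brown, pink, red, yellow}, so each is used; only Jack can be blue, hence Jack = blue.
Among the 5 still-open variables, black fits only Alice (and all 5 values in {black, brown, pink, red, yellow} must be used), so Alice = black.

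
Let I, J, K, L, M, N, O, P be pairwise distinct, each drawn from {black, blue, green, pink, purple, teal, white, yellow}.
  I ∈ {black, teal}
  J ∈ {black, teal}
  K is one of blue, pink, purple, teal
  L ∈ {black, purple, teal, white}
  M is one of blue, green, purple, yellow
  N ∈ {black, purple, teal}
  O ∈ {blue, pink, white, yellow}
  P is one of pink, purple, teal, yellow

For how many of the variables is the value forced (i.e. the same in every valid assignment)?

3

The 8 variables draw from only 8 values {black, blue, green, pink, purple, teal, white, yellow}, so each is used; only M can be green, hence M = green.
I and J between them cover only {black, teal} — a naked pair. Remove those values from K, L, N, P.
N has just one choice, so N = purple. Remove purple from K, L, P.
That leaves L = white. Eliminate white elsewhere: O.
Determined: L=white, M=green, N=purple. The other variables each still have more than one consistent value. That makes 3.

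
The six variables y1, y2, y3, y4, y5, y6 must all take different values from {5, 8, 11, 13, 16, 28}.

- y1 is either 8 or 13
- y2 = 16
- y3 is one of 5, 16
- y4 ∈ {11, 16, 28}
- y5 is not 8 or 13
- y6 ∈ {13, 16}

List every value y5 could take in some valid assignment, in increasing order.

11, 28

y2's domain is down to {16}, so y2 = 16. Remove 16 from y3, y4, y5, y6.
That leaves y3 = 5. Eliminate 5 elsewhere: y5.
y6 must be 13 (only option left). So y1 can't be 13.
That leaves y1 = 8.
No further eliminations apply; y5 can still be any of 11, 28.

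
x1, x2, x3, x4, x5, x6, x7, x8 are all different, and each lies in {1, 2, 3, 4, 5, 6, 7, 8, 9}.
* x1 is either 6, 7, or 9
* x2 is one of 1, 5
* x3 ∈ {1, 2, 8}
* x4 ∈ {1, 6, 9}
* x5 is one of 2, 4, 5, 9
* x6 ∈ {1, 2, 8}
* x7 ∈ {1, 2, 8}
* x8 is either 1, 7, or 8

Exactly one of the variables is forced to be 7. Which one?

The 8 variables together cover exactly {1, 2, 4, 5, 6, 7, 8, 9} — 8 values for 8 variables — and 4 appears only in x5's list, so x5 = 4.
Among the 7 still-open variables, 5 fits only x2 (and all 7 values in {1, 2, 5, 6, 7, 8, 9} must be used), so x2 = 5.
The 3 variables x3, x6, x7 are confined to {1, 2, 8}, which locks those values in; drop them from x4, x8.
So 7 goes to x8.

x8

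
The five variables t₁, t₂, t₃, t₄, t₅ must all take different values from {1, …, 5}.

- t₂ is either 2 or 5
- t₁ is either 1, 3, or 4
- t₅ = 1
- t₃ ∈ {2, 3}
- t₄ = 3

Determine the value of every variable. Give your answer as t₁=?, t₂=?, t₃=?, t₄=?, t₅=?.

t₄ must be 3 (only option left). Eliminate 3 elsewhere: t₁, t₃.
t₅'s domain is down to {1}, so t₅ = 1. Remove 1 from t₁.
t₁ has just one choice, so t₁ = 4.
t₃ has just one choice, so t₃ = 2. So t₂ can't be 2.
That leaves t₂ = 5.

t₁=4, t₂=5, t₃=2, t₄=3, t₅=1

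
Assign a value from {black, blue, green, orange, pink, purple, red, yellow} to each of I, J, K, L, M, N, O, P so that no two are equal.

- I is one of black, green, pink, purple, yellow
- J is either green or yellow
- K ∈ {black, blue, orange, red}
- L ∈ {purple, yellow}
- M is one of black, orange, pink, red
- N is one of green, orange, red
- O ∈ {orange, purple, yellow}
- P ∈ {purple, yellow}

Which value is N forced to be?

red

Among the 8 variables, blue fits only K (and all 8 values in {black, blue, green, orange, pink, purple, red, yellow} must be used), so K = blue.
L and P between them cover only {purple, yellow} — a naked pair. Remove those values from I, J, O.
J has just one choice, so J = green. Eliminate green elsewhere: I, N.
O's domain is down to {orange}, so O = orange. Remove orange from M, N.
So N = red.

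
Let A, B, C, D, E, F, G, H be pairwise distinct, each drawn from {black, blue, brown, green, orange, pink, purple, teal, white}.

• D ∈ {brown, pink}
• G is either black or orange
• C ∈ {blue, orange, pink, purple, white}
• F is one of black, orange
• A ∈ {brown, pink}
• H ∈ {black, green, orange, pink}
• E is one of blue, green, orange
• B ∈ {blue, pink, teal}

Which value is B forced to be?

The 2 variables A and D are confined to {brown, pink}, which locks those values in; drop them from B, C, H.
F and G share exactly the 2 values {black, orange}; by pigeonhole those values go to them, so strike black, orange from C, E, H.
H has just one choice, so H = green. So E can't be green.
E has just one choice, so E = blue. So B, C can't be blue.
So B = teal.

teal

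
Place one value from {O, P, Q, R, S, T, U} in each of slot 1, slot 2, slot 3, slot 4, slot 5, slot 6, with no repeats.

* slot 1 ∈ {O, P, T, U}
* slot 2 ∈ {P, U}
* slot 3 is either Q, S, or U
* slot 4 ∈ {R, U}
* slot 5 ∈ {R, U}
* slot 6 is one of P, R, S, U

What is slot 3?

slot 4 and slot 5 between them cover only {R, U} — a naked pair. Remove those values from slot 1, slot 2, slot 3, slot 6.
That leaves slot 2 = P. Remove P from slot 1, slot 6.
slot 6 must be S (only option left). Strike S from slot 3.
So slot 3 = Q.

Q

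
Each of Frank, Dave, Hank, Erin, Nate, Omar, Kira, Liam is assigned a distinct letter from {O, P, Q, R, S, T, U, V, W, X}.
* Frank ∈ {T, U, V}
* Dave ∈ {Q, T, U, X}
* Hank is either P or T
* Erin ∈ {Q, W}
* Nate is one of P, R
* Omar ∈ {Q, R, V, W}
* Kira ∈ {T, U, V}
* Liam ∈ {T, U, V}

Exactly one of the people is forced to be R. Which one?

The 8 variables together cover exactly {P, Q, R, T, U, V, W, X} — 8 values for 8 variables — and X appears only in Dave's list, so Dave = X.
Frank, Kira, Liam between them cover only {T, U, V} — a naked triple. Remove those values from Hank, Omar.
That leaves Hank = P. Remove P from Nate.
So R goes to Nate.

Nate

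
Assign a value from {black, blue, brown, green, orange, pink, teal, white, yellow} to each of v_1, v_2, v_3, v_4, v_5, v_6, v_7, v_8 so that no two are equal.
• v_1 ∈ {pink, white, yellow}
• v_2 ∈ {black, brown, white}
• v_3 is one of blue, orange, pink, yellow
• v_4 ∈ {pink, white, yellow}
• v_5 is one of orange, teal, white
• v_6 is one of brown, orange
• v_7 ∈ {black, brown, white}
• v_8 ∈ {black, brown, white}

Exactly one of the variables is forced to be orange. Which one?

v_6

Among the 8 variables, blue fits only v_3 (and all 8 values in {black, blue, brown, orange, pink, teal, white, yellow} must be used), so v_3 = blue.
The 7 still-open variables draw from only 7 values {black, brown, orange, pink, teal, white, yellow}, so each is used; only v_5 can be teal, hence v_5 = teal.
The 6 still-open variables together cover exactly {black, brown, orange, pink, white, yellow} — 6 values for 6 variables — and orange appears only in v_6's list, so v_6 = orange.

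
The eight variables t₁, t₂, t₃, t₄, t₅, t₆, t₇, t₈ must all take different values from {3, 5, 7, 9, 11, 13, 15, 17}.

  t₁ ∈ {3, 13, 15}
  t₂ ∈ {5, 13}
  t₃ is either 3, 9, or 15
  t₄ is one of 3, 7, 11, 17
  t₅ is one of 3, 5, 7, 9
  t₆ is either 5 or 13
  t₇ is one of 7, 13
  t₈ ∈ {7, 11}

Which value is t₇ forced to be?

Among the 8 variables, 17 fits only t₄ (and all 8 values in {3, 5, 7, 9, 11, 13, 15, 17} must be used), so t₄ = 17.
The 7 still-open variables together cover exactly {3, 5, 7, 9, 11, 13, 15} — 7 values for 7 variables — and 11 appears only in t₈'s list, so t₈ = 11.
t₂ and t₆ share exactly the 2 values {5, 13}; by pigeonhole those values go to them, so strike 5, 13 from t₁, t₅, t₇.
So t₇ = 7.

7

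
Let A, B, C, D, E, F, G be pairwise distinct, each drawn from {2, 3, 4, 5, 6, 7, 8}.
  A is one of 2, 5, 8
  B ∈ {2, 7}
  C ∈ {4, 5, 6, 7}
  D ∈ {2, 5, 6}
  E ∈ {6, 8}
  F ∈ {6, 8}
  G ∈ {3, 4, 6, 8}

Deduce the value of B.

7

Among the 7 variables, 3 fits only G (and all 7 values in {2, 3, 4, 5, 6, 7, 8} must be used), so G = 3.
The 6 still-open variables together cover exactly {2, 4, 5, 6, 7, 8} — 6 values for 6 variables — and 4 appears only in C's list, so C = 4.
The 5 still-open variables together cover exactly {2, 5, 6, 7, 8} — 5 values for 5 variables — and 7 appears only in B's list, so B = 7.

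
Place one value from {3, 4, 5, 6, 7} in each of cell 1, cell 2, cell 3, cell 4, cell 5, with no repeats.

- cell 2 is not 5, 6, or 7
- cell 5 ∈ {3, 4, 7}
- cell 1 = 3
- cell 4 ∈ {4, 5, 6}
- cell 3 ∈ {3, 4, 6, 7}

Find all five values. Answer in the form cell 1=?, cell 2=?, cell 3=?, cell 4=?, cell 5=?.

cell 1=3, cell 2=4, cell 3=6, cell 4=5, cell 5=7

cell 1 has just one choice, so cell 1 = 3. So cell 2, cell 3, cell 5 can't be 3.
That leaves cell 2 = 4. So cell 3, cell 4, cell 5 can't be 4.
That leaves cell 5 = 7. Strike 7 from cell 3.
cell 3 must be 6 (only option left). Remove 6 from cell 4.
cell 4's domain is down to {5}, so cell 4 = 5.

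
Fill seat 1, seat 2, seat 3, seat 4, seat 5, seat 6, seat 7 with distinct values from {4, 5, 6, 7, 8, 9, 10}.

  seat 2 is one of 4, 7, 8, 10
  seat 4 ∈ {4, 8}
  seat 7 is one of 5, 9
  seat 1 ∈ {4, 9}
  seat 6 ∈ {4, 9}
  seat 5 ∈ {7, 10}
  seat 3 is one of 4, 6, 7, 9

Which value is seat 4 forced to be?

8

Among the 7 variables, 5 fits only seat 7 (and all 7 values in {4, 5, 6, 7, 8, 9, 10} must be used), so seat 7 = 5.
Among the 6 still-open variables, 6 fits only seat 3 (and all 6 values in {4, 6, 7, 8, 9, 10} must be used), so seat 3 = 6.
seat 1 and seat 6 between them cover only {4, 9} — a naked pair. Remove those values from seat 2, seat 4.
So seat 4 = 8.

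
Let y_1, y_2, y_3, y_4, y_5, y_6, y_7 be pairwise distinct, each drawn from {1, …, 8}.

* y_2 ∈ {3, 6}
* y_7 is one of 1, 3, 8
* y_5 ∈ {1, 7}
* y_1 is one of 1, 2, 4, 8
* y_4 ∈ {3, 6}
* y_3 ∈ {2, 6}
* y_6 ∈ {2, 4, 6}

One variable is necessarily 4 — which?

y_6

Among the 7 variables, 7 fits only y_5 (and all 7 values in {1, 2, 3, 4, 6, 7, 8} must be used), so y_5 = 7.
y_2 and y_4 between them cover only {3, 6} — a naked pair. Remove those values from y_3, y_6, y_7.
y_3 must be 2 (only option left). Eliminate 2 elsewhere: y_1, y_6.
So 4 goes to y_6.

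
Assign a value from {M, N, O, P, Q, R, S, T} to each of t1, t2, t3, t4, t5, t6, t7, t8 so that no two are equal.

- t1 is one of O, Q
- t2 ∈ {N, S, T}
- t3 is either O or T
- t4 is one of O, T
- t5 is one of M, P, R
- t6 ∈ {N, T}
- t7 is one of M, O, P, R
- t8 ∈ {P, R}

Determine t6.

Among the 8 variables, Q fits only t1 (and all 8 values in {M, N, O, P, Q, R, S, T} must be used), so t1 = Q.
The 7 still-open variables draw from only 7 values {M, N, O, P, R, S, T}, so each is used; only t2 can be S, hence t2 = S.
Among the 6 still-open variables, N fits only t6 (and all 6 values in {M, N, O, P, R, T} must be used), so t6 = N.

N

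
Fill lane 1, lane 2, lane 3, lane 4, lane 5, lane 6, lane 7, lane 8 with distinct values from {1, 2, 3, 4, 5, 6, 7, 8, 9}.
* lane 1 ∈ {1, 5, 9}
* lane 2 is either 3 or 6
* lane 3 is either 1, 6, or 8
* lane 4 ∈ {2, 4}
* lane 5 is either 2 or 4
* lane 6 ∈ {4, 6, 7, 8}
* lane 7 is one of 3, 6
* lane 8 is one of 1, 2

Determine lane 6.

lane 2 and lane 7 between them cover only {3, 6} — a naked pair. Remove those values from lane 3, lane 6.
The 2 variables lane 4 and lane 5 are confined to {2, 4}, which locks those values in; drop them from lane 6, lane 8.
lane 8 must be 1 (only option left). Remove 1 from lane 1, lane 3.
That leaves lane 3 = 8. Eliminate 8 elsewhere: lane 6.
So lane 6 = 7.

7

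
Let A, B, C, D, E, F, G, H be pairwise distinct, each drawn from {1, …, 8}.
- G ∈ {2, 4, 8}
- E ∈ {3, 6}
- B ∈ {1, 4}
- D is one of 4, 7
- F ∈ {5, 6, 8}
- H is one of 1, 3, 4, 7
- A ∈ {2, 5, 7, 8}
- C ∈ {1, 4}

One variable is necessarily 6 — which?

E

The 2 variables B and C are confined to {1, 4}, which locks those values in; drop them from D, G, H.
D's domain is down to {7}, so D = 7. Remove 7 from A, H.
H must be 3 (only option left). Strike 3 from E.
So 6 goes to E.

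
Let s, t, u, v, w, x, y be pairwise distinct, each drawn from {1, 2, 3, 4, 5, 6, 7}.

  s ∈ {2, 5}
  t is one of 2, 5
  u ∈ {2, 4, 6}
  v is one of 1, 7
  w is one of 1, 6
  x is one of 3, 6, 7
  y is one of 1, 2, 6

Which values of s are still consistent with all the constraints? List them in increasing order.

Among the 7 variables, 3 fits only x (and all 7 values in {1, 2, 3, 4, 5, 6, 7} must be used), so x = 3.
The 6 still-open variables together cover exactly {1, 2, 4, 5, 6, 7} — 6 values for 6 variables — and 4 appears only in u's list, so u = 4.
Among the 5 still-open variables, 7 fits only v (and all 5 values in {1, 2, 5, 6, 7} must be used), so v = 7.
The 2 variables s and t are confined to {2, 5}, which locks those values in; drop them from y.
No further eliminations apply; s can still be any of 2, 5.

2, 5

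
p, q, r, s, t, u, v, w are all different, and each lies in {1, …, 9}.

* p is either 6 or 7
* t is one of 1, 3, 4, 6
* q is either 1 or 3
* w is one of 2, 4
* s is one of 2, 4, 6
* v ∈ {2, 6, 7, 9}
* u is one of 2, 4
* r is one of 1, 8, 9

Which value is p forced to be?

7

The 8 variables together cover exactly {1, 2, 3, 4, 6, 7, 8, 9} — 8 values for 8 variables — and 8 appears only in r's list, so r = 8.
The 7 still-open variables draw from only 7 values {1, 2, 3, 4, 6, 7, 9}, so each is used; only v can be 9, hence v = 9.
Among the 6 still-open variables, 7 fits only p (and all 6 values in {1, 2, 3, 4, 6, 7} must be used), so p = 7.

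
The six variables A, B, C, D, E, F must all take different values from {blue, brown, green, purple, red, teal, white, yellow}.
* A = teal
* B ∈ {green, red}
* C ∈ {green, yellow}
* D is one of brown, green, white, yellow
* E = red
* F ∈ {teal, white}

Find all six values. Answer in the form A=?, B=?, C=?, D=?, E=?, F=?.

A=teal, B=green, C=yellow, D=brown, E=red, F=white

A's domain is down to {teal}, so A = teal. Strike teal from F.
E has just one choice, so E = red. Strike red from B.
F has just one choice, so F = white. Eliminate white elsewhere: D.
B has just one choice, so B = green. Eliminate green elsewhere: C, D.
C must be yellow (only option left). So D can't be yellow.
That leaves D = brown.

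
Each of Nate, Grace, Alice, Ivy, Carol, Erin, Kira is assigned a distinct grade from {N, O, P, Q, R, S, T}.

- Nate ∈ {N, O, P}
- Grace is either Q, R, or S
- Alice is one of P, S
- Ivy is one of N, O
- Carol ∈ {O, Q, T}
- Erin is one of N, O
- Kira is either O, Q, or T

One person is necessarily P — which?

Nate

The 7 variables together cover exactly {N, O, P, Q, R, S, T} — 7 values for 7 variables — and R appears only in Grace's list, so Grace = R.
Among the 6 still-open variables, S fits only Alice (and all 6 values in {N, O, P, Q, S, T} must be used), so Alice = S.
The 5 still-open variables together cover exactly {N, O, P, Q, T} — 5 values for 5 variables — and P appears only in Nate's list, so Nate = P.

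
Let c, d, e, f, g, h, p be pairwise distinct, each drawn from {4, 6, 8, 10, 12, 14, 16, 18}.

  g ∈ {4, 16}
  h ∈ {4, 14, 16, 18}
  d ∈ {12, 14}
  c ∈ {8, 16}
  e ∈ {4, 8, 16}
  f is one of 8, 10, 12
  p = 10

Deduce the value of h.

p must be 10 (only option left). Strike 10 from f.
The 6 still-open variables together cover exactly {4, 8, 12, 14, 16, 18} — 6 values for 6 variables — and 18 appears only in h's list, so h = 18.

18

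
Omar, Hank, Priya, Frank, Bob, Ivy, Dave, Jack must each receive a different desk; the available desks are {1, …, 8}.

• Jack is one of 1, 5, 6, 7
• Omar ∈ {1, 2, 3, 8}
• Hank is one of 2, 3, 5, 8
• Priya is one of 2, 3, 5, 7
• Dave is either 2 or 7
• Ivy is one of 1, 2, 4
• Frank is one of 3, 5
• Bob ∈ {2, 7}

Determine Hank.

8

The 8 variables together cover exactly {1, 2, 3, 4, 5, 6, 7, 8} — 8 values for 8 variables — and 4 appears only in Ivy's list, so Ivy = 4.
The 7 still-open variables together cover exactly {1, 2, 3, 5, 6, 7, 8} — 7 values for 7 variables — and 6 appears only in Jack's list, so Jack = 6.
Among the 6 still-open variables, 1 fits only Omar (and all 6 values in {1, 2, 3, 5, 7, 8} must be used), so Omar = 1.
The 5 still-open variables draw from only 5 values {2, 3, 5, 7, 8}, so each is used; only Hank can be 8, hence Hank = 8.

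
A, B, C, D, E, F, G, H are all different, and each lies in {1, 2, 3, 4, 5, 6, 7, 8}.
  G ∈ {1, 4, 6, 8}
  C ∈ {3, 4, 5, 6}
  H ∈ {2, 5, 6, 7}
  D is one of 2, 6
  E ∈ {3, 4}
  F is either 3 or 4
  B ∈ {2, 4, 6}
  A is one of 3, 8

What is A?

The 8 variables draw from only 8 values {1, 2, 3, 4, 5, 6, 7, 8}, so each is used; only G can be 1, hence G = 1.
The 7 still-open variables together cover exactly {2, 3, 4, 5, 6, 7, 8} — 7 values for 7 variables — and 7 appears only in H's list, so H = 7.
The 6 still-open variables together cover exactly {2, 3, 4, 5, 6, 8} — 6 values for 6 variables — and 5 appears only in C's list, so C = 5.
The 5 still-open variables together cover exactly {2, 3, 4, 6, 8} — 5 values for 5 variables — and 8 appears only in A's list, so A = 8.

8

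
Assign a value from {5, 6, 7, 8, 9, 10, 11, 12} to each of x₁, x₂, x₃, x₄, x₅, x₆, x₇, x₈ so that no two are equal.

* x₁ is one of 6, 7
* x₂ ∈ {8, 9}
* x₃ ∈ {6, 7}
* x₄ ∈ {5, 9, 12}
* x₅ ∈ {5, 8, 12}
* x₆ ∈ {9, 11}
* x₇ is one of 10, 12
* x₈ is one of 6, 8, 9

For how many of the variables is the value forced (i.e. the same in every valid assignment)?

The 8 variables together cover exactly {5, 6, 7, 8, 9, 10, 11, 12} — 8 values for 8 variables — and 10 appears only in x₇'s list, so x₇ = 10.
Among the 7 still-open variables, 11 fits only x₆ (and all 7 values in {5, 6, 7, 8, 9, 11, 12} must be used), so x₆ = 11.
x₁ and x₃ share exactly the 2 values {6, 7}; by pigeonhole those values go to them, so strike 6, 7 from x₈.
x₂ and x₈ share exactly the 2 values {8, 9}; by pigeonhole those values go to them, so strike 8, 9 from x₄, x₅.
Determined: x₆=11, x₇=10. The other variables each still have more than one consistent value. That makes 2.

2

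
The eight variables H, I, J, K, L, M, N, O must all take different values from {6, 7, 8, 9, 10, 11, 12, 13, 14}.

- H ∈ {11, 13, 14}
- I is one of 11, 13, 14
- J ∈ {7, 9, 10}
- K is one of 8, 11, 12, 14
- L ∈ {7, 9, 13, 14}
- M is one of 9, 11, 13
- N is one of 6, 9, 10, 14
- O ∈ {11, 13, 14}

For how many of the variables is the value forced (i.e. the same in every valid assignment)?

The 3 variables H, I, O are confined to {11, 13, 14}, which locks those values in; drop them from K, L, M, N.
That leaves M = 9. Strike 9 from J, L, N.
L's domain is down to {7}, so L = 7. Strike 7 from J.
J must be 10 (only option left). So N can't be 10.
N's domain is down to {6}, so N = 6.
Determined: J=10, L=7, M=9, N=6. The other variables each still have more than one consistent value. That makes 4.

4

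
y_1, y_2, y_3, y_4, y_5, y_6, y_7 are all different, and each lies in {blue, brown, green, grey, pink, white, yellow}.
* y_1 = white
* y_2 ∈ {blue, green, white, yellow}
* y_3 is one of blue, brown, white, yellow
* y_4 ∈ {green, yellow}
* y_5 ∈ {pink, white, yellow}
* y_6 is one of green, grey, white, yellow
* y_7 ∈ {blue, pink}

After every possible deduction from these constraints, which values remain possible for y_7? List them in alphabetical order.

y_1 must be white (only option left). So y_2, y_3, y_5, y_6 can't be white.
The 6 still-open variables together cover exactly {blue, brown, green, grey, pink, yellow} — 6 values for 6 variables — and brown appears only in y_3's list, so y_3 = brown.
The 5 still-open variables together cover exactly {blue, green, grey, pink, yellow} — 5 values for 5 variables — and grey appears only in y_6's list, so y_6 = grey.
No further eliminations apply; y_7 can still be any of blue, pink.

blue, pink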